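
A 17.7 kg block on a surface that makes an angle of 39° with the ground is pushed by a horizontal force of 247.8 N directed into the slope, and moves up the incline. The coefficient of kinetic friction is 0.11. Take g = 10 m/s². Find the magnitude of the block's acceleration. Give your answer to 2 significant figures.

2.8 m/s²

The horizontal push has components F cos 39° = 247.8 × 0.7771 = 192.565 N up the incline and F sin 39° = 247.8 × 0.6293 = 155.941 N pressing into the surface.
The normal force is therefore N = mg cos 39° + F sin 39° = 137.547 + 155.941 = 293.488 N, and kinetic friction down the slope is μN = 0.11 × 293.488 = 32.284 N.
Along the incline: F cos 39° − mg sin 39° − μN = ma, so 192.565 − 111.386 − 32.284 = 17.7 a, giving a = 2.7624 m/s².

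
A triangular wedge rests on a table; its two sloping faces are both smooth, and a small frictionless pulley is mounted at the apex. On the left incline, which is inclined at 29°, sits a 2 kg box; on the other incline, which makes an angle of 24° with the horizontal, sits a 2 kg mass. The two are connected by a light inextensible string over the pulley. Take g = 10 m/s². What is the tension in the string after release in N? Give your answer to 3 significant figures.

Resolve each weight along its own incline: the 2 kg mass has component 2 × 10 × sin 29° = 9.696 N down its slope, and the 2 kg mass has 2 × 10 × sin 24° = 8.135 N down its slope.
The 2 kg side's 9.696 N exceeds the other side's 8.135 N, so that mass slides down and the 2 kg mass slides up. Taking that direction as positive, Newton's second law for the whole system gives 9.696 − 8.135 = (2 + 2) a, so a = 1.561 / 4 = 0.3902 m/s².
For the 2 kg mass (up-slope positive): T − 8.135 = 2 × 0.3902, so T = 8.915 N.

8.92 N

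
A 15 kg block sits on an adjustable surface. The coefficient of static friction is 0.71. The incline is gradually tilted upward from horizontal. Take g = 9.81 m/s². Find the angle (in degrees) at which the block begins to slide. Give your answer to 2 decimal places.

At the threshold of sliding, static friction is at its maximum μ_s N and exactly balances the weight component along the incline: mg sin θ = μ_s mg cos θ.
Hence tan θ = μ_s = 0.71, so θ = arctan(0.71) = 35.3748°.

35.37°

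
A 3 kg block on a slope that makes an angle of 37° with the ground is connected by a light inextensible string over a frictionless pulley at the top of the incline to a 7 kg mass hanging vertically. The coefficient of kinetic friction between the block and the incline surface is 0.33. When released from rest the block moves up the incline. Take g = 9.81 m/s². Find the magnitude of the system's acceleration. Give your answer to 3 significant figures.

4.32 m/s²

For the block on the incline: the weight component along the slope is m₁g sin 37° = 3 × 9.81 × 0.6018 = 17.711 N and the normal force is N = m₁g cos 37° = 23.504 N.
Kinetic friction opposes the block's motion up the incline: f = μN = 0.33 × 23.504 = 7.756 N acting down the slope.
Newton's second law for the block (up-slope positive): T − 17.711 − 7.756 = 3 a. For the hanging mass (downward positive): 7 × 9.81 − T = 7 a.
Adding the two equations eliminates T: 43.203 = 10 a, so a = 4.3203 m/s².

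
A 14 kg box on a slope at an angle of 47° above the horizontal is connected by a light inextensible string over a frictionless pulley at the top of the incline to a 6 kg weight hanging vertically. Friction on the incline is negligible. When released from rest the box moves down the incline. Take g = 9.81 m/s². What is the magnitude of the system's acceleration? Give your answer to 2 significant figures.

2.1 m/s²

For the box on the incline: the weight component along the slope is m₁g sin 47° = 14 × 9.81 × 0.7314 = 100.450 N and the normal force is N = m₁g cos 47° = 93.666 N.
Newton's second law for the box (down-slope positive): 100.450 − T = 14 a. For the hanging weight (upward positive): T − 6 × 9.81 = 6 a.
Adding the two equations eliminates T: 41.590 = 20 a, so a = 2.0795 m/s².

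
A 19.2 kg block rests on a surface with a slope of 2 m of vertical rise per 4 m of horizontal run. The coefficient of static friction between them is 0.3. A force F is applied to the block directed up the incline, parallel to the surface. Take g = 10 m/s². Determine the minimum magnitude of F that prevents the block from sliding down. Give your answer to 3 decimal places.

The normal force is N = mg cos 26.57° = 171.730 N. With F at its minimum the block is on the verge of sliding down, so static friction is at its maximum μ_s N = 0.3 × 171.730 = 51.519 N and acts up the slope.
Equilibrium along the incline: F + μ_s N = mg sin 26.57°, so F = 85.865 − 51.519 = 34.346 N.

34.346 N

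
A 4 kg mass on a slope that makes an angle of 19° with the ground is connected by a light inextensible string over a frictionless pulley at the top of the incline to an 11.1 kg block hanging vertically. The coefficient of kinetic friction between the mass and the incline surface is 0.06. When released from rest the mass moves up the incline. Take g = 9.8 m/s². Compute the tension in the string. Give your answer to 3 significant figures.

For the mass on the incline: the weight component along the slope is m₁g sin 19° = 4 × 9.8 × 0.3256 = 12.764 N and the normal force is N = m₁g cos 19° = 37.064 N.
Kinetic friction opposes the mass's motion up the incline: f = μN = 0.06 × 37.064 = 2.224 N acting down the slope.
Newton's second law for the mass (up-slope positive): T − 12.764 − 2.224 = 4 a. For the hanging block (downward positive): 11.1 × 9.8 − T = 11.1 a.
Adding the two equations eliminates T: 93.792 = 15.1 a, so a = 6.2114 m/s².
Then from the hanging block's equation, T = 11.1 × (9.8 − 6.2114) = 39.833 N.

39.8 N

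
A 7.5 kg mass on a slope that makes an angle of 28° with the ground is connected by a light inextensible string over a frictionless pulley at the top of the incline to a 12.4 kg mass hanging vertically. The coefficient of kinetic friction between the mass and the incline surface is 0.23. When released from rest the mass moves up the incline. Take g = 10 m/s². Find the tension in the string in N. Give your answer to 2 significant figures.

For the mass on the incline: the weight component along the slope is m₁g sin 28° = 7.5 × 10 × 0.4695 = 35.212 N and the normal force is N = m₁g cos 28° = 66.221 N.
Kinetic friction opposes the mass's motion up the incline: f = μN = 0.23 × 66.221 = 15.231 N acting down the slope.
Newton's second law for the mass (up-slope positive): T − 35.212 − 15.231 = 7.5 a. For the hanging mass (downward positive): 12.4 × 10 − T = 12.4 a.
Adding the two equations eliminates T: 73.557 = 19.9 a, so a = 3.6963 m/s².
Then from the hanging mass's equation, T = 12.4 × (10 − 3.6963) = 78.166 N.

78 N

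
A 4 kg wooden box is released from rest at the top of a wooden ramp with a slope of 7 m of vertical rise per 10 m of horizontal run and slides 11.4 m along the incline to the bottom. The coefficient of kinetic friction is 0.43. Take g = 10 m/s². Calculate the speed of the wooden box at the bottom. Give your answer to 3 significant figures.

The weight component along the incline is mg sin 34.99° = 22.938 N and the normal force is N = mg cos 34.99° = 32.769 N.
Friction up the slope is f = μN = 0.43 × 32.769 = 14.091 N, so the net downslope force is 22.938 − 14.091 = 8.847 N and a = 8.847 / 4 = 2.2117 m/s².
Starting from rest over a distance of 11.4 m, v² = 2aL = 2 × 2.2117 × 11.4 = 50.4268, so v = 7.1012 m/s.

7.10 m/s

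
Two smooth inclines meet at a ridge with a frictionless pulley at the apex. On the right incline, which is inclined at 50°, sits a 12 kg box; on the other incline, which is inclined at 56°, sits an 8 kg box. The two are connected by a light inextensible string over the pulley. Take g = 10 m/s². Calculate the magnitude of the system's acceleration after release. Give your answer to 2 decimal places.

Resolve each weight along its own incline: the 12 kg mass has component 12 × 10 × sin 50° = 91.925 N down its slope, and the 8 kg mass has 8 × 10 × sin 56° = 66.323 N down its slope.
The 12 kg side's 91.925 N exceeds the other side's 66.323 N, so that mass slides down and the 8 kg mass slides up. Taking that direction as positive, Newton's second law for the whole system gives 91.925 − 66.323 = (12 + 8) a, so a = 25.602 / 20 = 1.2801 m/s².

1.28 m/s²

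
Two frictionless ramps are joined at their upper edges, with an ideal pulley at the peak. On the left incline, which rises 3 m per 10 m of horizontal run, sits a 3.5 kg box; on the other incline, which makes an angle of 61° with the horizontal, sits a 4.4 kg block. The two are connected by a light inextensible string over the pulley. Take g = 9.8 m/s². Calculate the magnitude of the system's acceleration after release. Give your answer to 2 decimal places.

Resolve each weight along its own incline: the 3.5 kg mass has component 3.5 × 9.8 × sin 16.70° = 9.856 N down its slope, and the 4.4 kg mass has 4.4 × 9.8 × sin 61° = 37.714 N down its slope.
The 4.4 kg side's 37.714 N exceeds the other side's 9.856 N, so that mass slides down and the 3.5 kg mass slides up. Taking that direction as positive, Newton's second law for the whole system gives 37.714 − 9.856 = (3.5 + 4.4) a, so a = 27.858 / 7.9 = 3.5263 m/s².

3.53 m/s²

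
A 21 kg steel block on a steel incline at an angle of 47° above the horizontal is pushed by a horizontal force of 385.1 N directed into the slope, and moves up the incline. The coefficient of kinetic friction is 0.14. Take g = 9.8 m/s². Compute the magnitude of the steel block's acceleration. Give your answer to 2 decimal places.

The horizontal push has components F cos 47° = 385.1 × 0.6820 = 262.638 N up the incline and F sin 47° = 385.1 × 0.7314 = 281.662 N pressing into the surface.
The normal force is therefore N = mg cos 47° + F sin 47° = 140.356 + 281.662 = 422.018 N, and kinetic friction down the slope is μN = 0.14 × 422.018 = 59.083 N.
Along the incline: F cos 47° − mg sin 47° − μN = ma, so 262.638 − 150.522 − 59.083 = 21 a, giving a = 2.5254 m/s².

2.53 m/s²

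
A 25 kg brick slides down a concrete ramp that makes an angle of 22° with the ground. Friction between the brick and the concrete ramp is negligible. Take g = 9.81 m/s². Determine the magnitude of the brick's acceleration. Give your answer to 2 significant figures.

3.7 m/s²

Resolving the weight along the incline: the component pulling the brick down the slope is mg sin 22° = 25 × 9.81 × 0.3746 = 91.871 N, and the normal force is N = mg cos 22° = 25 × 9.81 × 0.9272 = 227.396 N.
With no friction the net force along the incline is 91.871 N, so a = g sin 22° = 91.871 / 25 = 3.6748 m/s².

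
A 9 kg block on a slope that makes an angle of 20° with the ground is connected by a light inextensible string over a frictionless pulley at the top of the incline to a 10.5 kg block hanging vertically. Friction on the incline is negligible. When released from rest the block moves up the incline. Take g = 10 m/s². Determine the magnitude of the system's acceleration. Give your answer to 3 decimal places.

For the block on the incline: the weight component along the slope is m₁g sin 20° = 9 × 10 × 0.3420 = 30.780 N and the normal force is N = m₁g cos 20° = 84.572 N.
Newton's second law for the block (up-slope positive): T − 30.780 = 9 a. For the hanging block (downward positive): 10.5 × 10 − T = 10.5 a.
Adding the two equations eliminates T: 74.220 = 19.5 a, so a = 3.8062 m/s².

3.806 m/s²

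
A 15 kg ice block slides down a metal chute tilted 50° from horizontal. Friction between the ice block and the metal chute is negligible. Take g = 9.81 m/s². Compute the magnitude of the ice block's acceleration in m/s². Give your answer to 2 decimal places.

Resolving the weight along the incline: the component pulling the ice block down the slope is mg sin 50° = 15 × 9.81 × 0.7660 = 112.717 N, and the normal force is N = mg cos 50° = 15 × 9.81 × 0.6428 = 94.588 N.
With no friction the net force along the incline is 112.717 N, so a = g sin 50° = 112.717 / 15 = 7.5145 m/s².

7.51 m/s²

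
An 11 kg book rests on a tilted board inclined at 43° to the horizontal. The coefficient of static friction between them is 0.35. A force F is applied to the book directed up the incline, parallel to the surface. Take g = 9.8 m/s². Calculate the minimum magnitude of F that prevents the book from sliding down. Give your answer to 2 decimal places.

45.93 N

The normal force is N = mg cos 43° = 78.840 N. With F at its minimum the book is on the verge of sliding down, so static friction is at its maximum μ_s N = 0.35 × 78.840 = 27.594 N and acts up the slope.
Equilibrium along the incline: F + μ_s N = mg sin 43°, so F = 73.519 − 27.594 = 45.925 N.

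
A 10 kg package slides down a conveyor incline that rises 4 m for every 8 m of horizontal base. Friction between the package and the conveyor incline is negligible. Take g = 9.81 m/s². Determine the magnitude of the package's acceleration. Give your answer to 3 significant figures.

4.39 m/s²

Resolving the weight along the incline: the component pulling the package down the slope is mg sin 26.57° = 10 × 9.81 × 0.4472 = 43.870 N, and the normal force is N = mg cos 26.57° = 10 × 9.81 × 0.8944 = 87.741 N.
With no friction the net force along the incline is 43.870 N, so a = g sin 26.57° = 43.870 / 10 = 4.3870 m/s².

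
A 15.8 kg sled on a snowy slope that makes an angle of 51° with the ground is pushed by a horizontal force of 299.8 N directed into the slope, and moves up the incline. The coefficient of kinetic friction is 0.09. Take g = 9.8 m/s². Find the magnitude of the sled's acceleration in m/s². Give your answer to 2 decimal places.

2.44 m/s²

The horizontal push has components F cos 51° = 299.8 × 0.6293 = 188.664 N up the incline and F sin 51° = 299.8 × 0.7771 = 232.975 N pressing into the surface.
The normal force is therefore N = mg cos 51° + F sin 51° = 97.441 + 232.975 = 330.416 N, and kinetic friction down the slope is μN = 0.09 × 330.416 = 29.737 N.
Along the incline: F cos 51° − mg sin 51° − μN = ma, so 188.664 − 120.326 − 29.737 = 15.8 a, giving a = 2.4431 m/s².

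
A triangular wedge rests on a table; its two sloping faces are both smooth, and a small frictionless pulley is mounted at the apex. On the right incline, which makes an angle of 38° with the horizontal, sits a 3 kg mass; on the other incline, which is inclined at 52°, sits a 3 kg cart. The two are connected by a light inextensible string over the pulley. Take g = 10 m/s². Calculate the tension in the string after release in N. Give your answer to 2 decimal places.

Resolve each weight along its own incline: the 3 kg mass has component 3 × 10 × sin 38° = 18.470 N down its slope, and the 3 kg mass has 3 × 10 × sin 52° = 23.640 N down its slope.
The 3 kg side's 23.640 N exceeds the other side's 18.470 N, so that mass slides down and the 3 kg mass slides up. Taking that direction as positive, Newton's second law for the whole system gives 23.640 − 18.470 = (3 + 3) a, so a = 5.170 / 6 = 0.8617 m/s².
For the 3 kg mass (up-slope positive): T − 18.470 = 3 × 0.8617, so T = 21.055 N.

21.06 N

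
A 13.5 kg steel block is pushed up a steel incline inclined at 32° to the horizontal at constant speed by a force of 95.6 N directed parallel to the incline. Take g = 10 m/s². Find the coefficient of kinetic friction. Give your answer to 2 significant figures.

At constant speed ΣF = 0 along the incline. The applied 95.6 N acts up the slope; the weight component mg sin 32° = 71.539 N and kinetic friction μN both act down the slope.
So 95.6 = 71.539 + μ × 114.486, giving μ = (95.6 − 71.539) / 114.486 = 0.2102.

0.21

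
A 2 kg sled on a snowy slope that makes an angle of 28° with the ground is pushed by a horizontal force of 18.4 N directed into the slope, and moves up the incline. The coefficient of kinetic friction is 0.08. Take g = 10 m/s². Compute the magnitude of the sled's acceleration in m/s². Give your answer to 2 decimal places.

The horizontal push has components F cos 28° = 18.4 × 0.8829 = 16.245 N up the incline and F sin 28° = 18.4 × 0.4695 = 8.639 N pressing into the surface.
The normal force is therefore N = mg cos 28° + F sin 28° = 17.658 + 8.639 = 26.297 N, and kinetic friction down the slope is μN = 0.08 × 26.297 = 2.104 N.
Along the incline: F cos 28° − mg sin 28° − μN = ma, so 16.245 − 9.390 − 2.104 = 2 a, giving a = 2.3755 m/s².

2.38 m/s²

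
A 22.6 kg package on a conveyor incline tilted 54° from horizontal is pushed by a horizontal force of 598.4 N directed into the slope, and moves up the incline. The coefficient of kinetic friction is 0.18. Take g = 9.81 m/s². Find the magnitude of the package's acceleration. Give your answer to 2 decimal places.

2.73 m/s²

The horizontal push has components F cos 54° = 598.4 × 0.5878 = 351.740 N up the incline and F sin 54° = 598.4 × 0.8090 = 484.106 N pressing into the surface.
The normal force is therefore N = mg cos 54° + F sin 54° = 130.319 + 484.106 = 614.425 N, and kinetic friction down the slope is μN = 0.18 × 614.425 = 110.596 N.
Along the incline: F cos 54° − mg sin 54° − μN = ma, so 351.740 − 179.360 − 110.596 = 22.6 a, giving a = 2.7338 m/s².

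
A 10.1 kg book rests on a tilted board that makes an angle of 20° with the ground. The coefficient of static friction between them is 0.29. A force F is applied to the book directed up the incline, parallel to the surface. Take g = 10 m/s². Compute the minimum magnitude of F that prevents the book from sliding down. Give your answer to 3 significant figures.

The normal force is N = mg cos 20° = 94.909 N. With F at its minimum the book is on the verge of sliding down, so static friction is at its maximum μ_s N = 0.29 × 94.909 = 27.524 N and acts up the slope.
Equilibrium along the incline: F + μ_s N = mg sin 20°, so F = 34.544 − 27.524 = 7.020 N.

7.02 N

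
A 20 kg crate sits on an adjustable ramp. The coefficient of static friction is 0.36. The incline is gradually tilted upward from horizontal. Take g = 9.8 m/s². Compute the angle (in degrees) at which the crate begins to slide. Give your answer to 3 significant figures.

19.8°

At the threshold of sliding, static friction is at its maximum μ_s N and exactly balances the weight component along the incline: mg sin θ = μ_s mg cos θ.
Hence tan θ = μ_s = 0.36, so θ = arctan(0.36) = 19.7989°.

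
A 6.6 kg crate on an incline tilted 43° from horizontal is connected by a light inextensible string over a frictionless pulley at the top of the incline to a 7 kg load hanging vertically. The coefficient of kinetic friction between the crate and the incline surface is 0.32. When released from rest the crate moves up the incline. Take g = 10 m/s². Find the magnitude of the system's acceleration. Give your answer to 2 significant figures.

For the crate on the incline: the weight component along the slope is m₁g sin 43° = 6.6 × 10 × 0.6820 = 45.012 N and the normal force is N = m₁g cos 43° = 48.269 N.
Kinetic friction opposes the crate's motion up the incline: f = μN = 0.32 × 48.269 = 15.446 N acting down the slope.
Newton's second law for the crate (up-slope positive): T − 45.012 − 15.446 = 6.6 a. For the hanging load (downward positive): 7 × 10 − T = 7 a.
Adding the two equations eliminates T: 9.542 = 13.6 a, so a = 0.7016 m/s².

0.70 m/s²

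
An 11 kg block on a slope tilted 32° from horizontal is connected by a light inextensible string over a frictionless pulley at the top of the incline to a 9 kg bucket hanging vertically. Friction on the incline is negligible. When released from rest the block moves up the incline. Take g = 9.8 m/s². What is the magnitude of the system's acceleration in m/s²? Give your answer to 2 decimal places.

For the block on the incline: the weight component along the slope is m₁g sin 32° = 11 × 9.8 × 0.5299 = 57.123 N and the normal force is N = m₁g cos 32° = 91.420 N.
Newton's second law for the block (up-slope positive): T − 57.123 = 11 a. For the hanging bucket (downward positive): 9 × 9.8 − T = 9 a.
Adding the two equations eliminates T: 31.077 = 20 a, so a = 1.5539 m/s².

1.55 m/s²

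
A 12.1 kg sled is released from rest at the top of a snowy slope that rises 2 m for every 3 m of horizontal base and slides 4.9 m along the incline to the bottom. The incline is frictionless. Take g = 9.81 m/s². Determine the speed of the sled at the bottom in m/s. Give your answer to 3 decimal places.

7.303 m/s

The weight component along the incline is mg sin 33.69° = 65.843 N and the normal force is N = mg cos 33.69° = 98.765 N.
With no friction, a = g sin 33.69° = 5.4416 m/s².
Starting from rest over a distance of 4.9 m, v² = 2aL = 2 × 5.4416 × 4.9 = 53.3277, so v = 7.3026 m/s.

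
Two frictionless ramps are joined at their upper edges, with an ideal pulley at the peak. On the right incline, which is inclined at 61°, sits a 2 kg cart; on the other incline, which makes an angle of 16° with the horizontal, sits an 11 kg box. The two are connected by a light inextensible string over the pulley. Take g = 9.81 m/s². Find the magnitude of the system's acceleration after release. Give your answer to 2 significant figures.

Resolve each weight along its own incline: the 2 kg mass has component 2 × 9.81 × sin 61° = 17.160 N down its slope, and the 11 kg mass has 11 × 9.81 × sin 16° = 29.744 N down its slope.
The 11 kg side's 29.744 N exceeds the other side's 17.160 N, so that mass slides down and the 2 kg mass slides up. Taking that direction as positive, Newton's second law for the whole system gives 29.744 − 17.160 = (2 + 11) a, so a = 12.584 / 13 = 0.9680 m/s².

0.97 m/s²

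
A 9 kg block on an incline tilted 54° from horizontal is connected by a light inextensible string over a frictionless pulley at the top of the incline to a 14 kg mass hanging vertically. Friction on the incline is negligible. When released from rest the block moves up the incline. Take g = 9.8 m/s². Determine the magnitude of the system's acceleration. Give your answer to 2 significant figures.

For the block on the incline: the weight component along the slope is m₁g sin 54° = 9 × 9.8 × 0.8090 = 71.354 N and the normal force is N = m₁g cos 54° = 51.843 N.
Newton's second law for the block (up-slope positive): T − 71.354 = 9 a. For the hanging mass (downward positive): 14 × 9.8 − T = 14 a.
Adding the two equations eliminates T: 65.846 = 23 a, so a = 2.8629 m/s².

2.9 m/s²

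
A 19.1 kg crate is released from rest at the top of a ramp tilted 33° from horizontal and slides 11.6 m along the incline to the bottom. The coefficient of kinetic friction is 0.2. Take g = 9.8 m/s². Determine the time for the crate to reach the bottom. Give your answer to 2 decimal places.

2.51 s

The weight component along the incline is mg sin 33° = 101.946 N and the normal force is N = mg cos 33° = 156.982 N.
Friction up the slope is f = μN = 0.2 × 156.982 = 31.396 N, so the net downslope force is 101.946 − 31.396 = 70.550 N and a = 70.550 / 19.1 = 3.6937 m/s².
Starting from rest, L = ½at², so t = √(2L/a) = √(2 × 11.6 / 3.6937) = 2.5062 s.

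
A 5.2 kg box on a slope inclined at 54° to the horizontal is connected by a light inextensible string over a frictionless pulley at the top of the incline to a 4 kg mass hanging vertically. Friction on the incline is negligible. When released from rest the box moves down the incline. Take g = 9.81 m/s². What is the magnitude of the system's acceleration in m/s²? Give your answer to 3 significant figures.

0.221 m/s²

For the box on the incline: the weight component along the slope is m₁g sin 54° = 5.2 × 9.81 × 0.8090 = 41.269 N and the normal force is N = m₁g cos 54° = 29.984 N.
Newton's second law for the box (down-slope positive): 41.269 − T = 5.2 a. For the hanging mass (upward positive): T − 4 × 9.81 = 4 a.
Adding the two equations eliminates T: 2.029 = 9.2 a, so a = 0.2205 m/s².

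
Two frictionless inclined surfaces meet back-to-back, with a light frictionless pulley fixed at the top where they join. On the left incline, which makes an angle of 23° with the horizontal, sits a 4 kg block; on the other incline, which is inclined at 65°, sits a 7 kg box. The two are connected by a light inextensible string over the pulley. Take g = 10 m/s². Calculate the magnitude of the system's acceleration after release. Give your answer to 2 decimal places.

4.35 m/s²

Resolve each weight along its own incline: the 4 kg mass has component 4 × 10 × sin 23° = 15.629 N down its slope, and the 7 kg mass has 7 × 10 × sin 65° = 63.442 N down its slope.
The 7 kg side's 63.442 N exceeds the other side's 15.629 N, so that mass slides down and the 4 kg mass slides up. Taking that direction as positive, Newton's second law for the whole system gives 63.442 − 15.629 = (4 + 7) a, so a = 47.813 / 11 = 4.3466 m/s².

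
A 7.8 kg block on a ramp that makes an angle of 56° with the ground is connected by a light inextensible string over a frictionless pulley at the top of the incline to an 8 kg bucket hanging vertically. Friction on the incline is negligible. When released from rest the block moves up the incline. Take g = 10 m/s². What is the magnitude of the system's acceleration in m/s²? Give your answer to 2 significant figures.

0.97 m/s²

For the block on the incline: the weight component along the slope is m₁g sin 56° = 7.8 × 10 × 0.8290 = 64.662 N and the normal force is N = m₁g cos 56° = 43.617 N.
Newton's second law for the block (up-slope positive): T − 64.662 = 7.8 a. For the hanging bucket (downward positive): 8 × 10 − T = 8 a.
Adding the two equations eliminates T: 15.338 = 15.8 a, so a = 0.9708 m/s².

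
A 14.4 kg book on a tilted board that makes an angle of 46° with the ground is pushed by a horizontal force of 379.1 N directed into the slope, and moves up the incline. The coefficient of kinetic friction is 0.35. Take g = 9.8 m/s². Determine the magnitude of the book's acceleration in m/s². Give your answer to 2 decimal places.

The horizontal push has components F cos 46° = 379.1 × 0.6947 = 263.361 N up the incline and F sin 46° = 379.1 × 0.7193 = 272.687 N pressing into the surface.
The normal force is therefore N = mg cos 46° + F sin 46° = 98.036 + 272.687 = 370.723 N, and kinetic friction down the slope is μN = 0.35 × 370.723 = 129.753 N.
Along the incline: F cos 46° − mg sin 46° − μN = ma, so 263.361 − 101.508 − 129.753 = 14.4 a, giving a = 2.2292 m/s².

2.23 m/s²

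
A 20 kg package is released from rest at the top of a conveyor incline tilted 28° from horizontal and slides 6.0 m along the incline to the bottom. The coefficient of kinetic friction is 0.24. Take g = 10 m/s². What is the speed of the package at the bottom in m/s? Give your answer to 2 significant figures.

5.6 m/s

The weight component along the incline is mg sin 28° = 93.894 N and the normal force is N = mg cos 28° = 176.590 N.
Friction up the slope is f = μN = 0.24 × 176.590 = 42.382 N, so the net downslope force is 93.894 − 42.382 = 51.512 N and a = 51.512 / 20 = 2.5756 m/s².
Starting from rest over a distance of 6.0 m, v² = 2aL = 2 × 2.5756 × 6.0 = 30.9072, so v = 5.5594 m/s.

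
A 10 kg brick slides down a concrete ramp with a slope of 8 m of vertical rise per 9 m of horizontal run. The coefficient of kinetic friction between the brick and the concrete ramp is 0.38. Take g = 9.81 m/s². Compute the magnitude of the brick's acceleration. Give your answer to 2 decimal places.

3.73 m/s²

Resolving the weight along the incline: the component pulling the brick down the slope is mg sin 41.63° = 10 × 9.81 × 0.6644 = 65.178 N, and the normal force is N = mg cos 41.63° = 10 × 9.81 × 0.7474 = 73.320 N.
Kinetic friction acts up the slope with magnitude f = μN = 0.38 × 73.320 = 27.862 N.
Net force along the incline is 65.178 − 27.862 = 37.316 N, so a = 37.316 / 10 = 3.7316 m/s².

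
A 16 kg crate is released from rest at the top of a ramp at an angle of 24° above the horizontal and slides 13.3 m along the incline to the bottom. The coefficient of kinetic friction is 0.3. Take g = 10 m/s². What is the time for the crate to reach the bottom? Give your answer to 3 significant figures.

4.48 s

The weight component along the incline is mg sin 24° = 65.078 N and the normal force is N = mg cos 24° = 146.167 N.
Friction up the slope is f = μN = 0.3 × 146.167 = 43.850 N, so the net downslope force is 65.078 − 43.850 = 21.228 N and a = 21.228 / 16 = 1.3268 m/s².
Starting from rest, L = ½at², so t = √(2L/a) = √(2 × 13.3 / 1.3268) = 4.4775 s.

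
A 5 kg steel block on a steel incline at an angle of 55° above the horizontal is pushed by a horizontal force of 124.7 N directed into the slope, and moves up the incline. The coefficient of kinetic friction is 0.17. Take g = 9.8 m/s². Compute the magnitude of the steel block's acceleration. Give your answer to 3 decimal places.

1.849 m/s²

The horizontal push has components F cos 55° = 124.7 × 0.5736 = 71.528 N up the incline and F sin 55° = 124.7 × 0.8192 = 102.154 N pressing into the surface.
The normal force is therefore N = mg cos 55° + F sin 55° = 28.106 + 102.154 = 130.260 N, and kinetic friction down the slope is μN = 0.17 × 130.260 = 22.144 N.
Along the incline: F cos 55° − mg sin 55° − μN = ma, so 71.528 − 40.141 − 22.144 = 5 a, giving a = 1.8486 m/s².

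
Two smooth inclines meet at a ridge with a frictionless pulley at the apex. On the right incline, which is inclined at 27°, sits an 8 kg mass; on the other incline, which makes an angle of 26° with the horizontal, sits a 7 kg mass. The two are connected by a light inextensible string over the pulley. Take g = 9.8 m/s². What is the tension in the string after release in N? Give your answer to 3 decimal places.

Resolve each weight along its own incline: the 8 kg mass has component 8 × 9.8 × sin 27° = 35.593 N down its slope, and the 7 kg mass has 7 × 9.8 × sin 26° = 30.072 N down its slope.
The 8 kg side's 35.593 N exceeds the other side's 30.072 N, so that mass slides down and the 7 kg mass slides up. Taking that direction as positive, Newton's second law for the whole system gives 35.593 − 30.072 = (8 + 7) a, so a = 5.521 / 15 = 0.3681 m/s².
For the 7 kg mass (up-slope positive): T − 30.072 = 7 × 0.3681, so T = 32.649 N.

32.649 N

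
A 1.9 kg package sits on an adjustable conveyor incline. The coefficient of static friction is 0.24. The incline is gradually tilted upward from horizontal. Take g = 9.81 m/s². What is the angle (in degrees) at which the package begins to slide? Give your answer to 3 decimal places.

At the threshold of sliding, static friction is at its maximum μ_s N and exactly balances the weight component along the incline: mg sin θ = μ_s mg cos θ.
Hence tan θ = μ_s = 0.24, so θ = arctan(0.24) = 13.4957°.

13.496°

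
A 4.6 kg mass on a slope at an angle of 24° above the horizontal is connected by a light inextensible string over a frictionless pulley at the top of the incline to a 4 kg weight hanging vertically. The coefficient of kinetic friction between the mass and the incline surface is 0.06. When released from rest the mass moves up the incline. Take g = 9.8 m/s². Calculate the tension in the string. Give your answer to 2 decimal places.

30.64 N

For the mass on the incline: the weight component along the slope is m₁g sin 24° = 4.6 × 9.8 × 0.4067 = 18.334 N and the normal force is N = m₁g cos 24° = 41.183 N.
Kinetic friction opposes the mass's motion up the incline: f = μN = 0.06 × 41.183 = 2.471 N acting down the slope.
Newton's second law for the mass (up-slope positive): T − 18.334 − 2.471 = 4.6 a. For the hanging weight (downward positive): 4 × 9.8 − T = 4 a.
Adding the two equations eliminates T: 18.395 = 8.6 a, so a = 2.1390 m/s².
Then from the hanging weight's equation, T = 4 × (9.8 − 2.1390) = 30.644 N.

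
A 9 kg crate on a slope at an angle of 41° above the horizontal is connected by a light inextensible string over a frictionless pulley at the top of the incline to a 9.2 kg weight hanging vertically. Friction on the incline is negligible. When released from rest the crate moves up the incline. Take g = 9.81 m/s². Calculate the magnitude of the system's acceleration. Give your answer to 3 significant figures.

1.78 m/s²

For the crate on the incline: the weight component along the slope is m₁g sin 41° = 9 × 9.81 × 0.6561 = 57.927 N and the normal force is N = m₁g cos 41° = 66.633 N.
Newton's second law for the crate (up-slope positive): T − 57.927 = 9 a. For the hanging weight (downward positive): 9.2 × 9.81 − T = 9.2 a.
Adding the two equations eliminates T: 32.325 = 18.2 a, so a = 1.7761 m/s².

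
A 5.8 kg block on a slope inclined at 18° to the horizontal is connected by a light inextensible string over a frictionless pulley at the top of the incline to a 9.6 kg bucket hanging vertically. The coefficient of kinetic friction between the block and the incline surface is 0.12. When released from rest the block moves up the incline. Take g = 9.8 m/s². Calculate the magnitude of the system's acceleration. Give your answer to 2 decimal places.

For the block on the incline: the weight component along the slope is m₁g sin 18° = 5.8 × 9.8 × 0.3090 = 17.564 N and the normal force is N = m₁g cos 18° = 54.058 N.
Kinetic friction opposes the block's motion up the incline: f = μN = 0.12 × 54.058 = 6.487 N acting down the slope.
Newton's second law for the block (up-slope positive): T − 17.564 − 6.487 = 5.8 a. For the hanging bucket (downward positive): 9.6 × 9.8 − T = 9.6 a.
Adding the two equations eliminates T: 70.029 = 15.4 a, so a = 4.5473 m/s².

4.55 m/s²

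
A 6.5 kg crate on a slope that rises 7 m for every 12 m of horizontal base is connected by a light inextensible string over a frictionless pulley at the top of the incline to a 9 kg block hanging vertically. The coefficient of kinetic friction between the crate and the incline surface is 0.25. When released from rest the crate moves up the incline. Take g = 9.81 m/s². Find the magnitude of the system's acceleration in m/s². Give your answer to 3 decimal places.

For the crate on the incline: the weight component along the slope is m₁g sin 30.26° = 6.5 × 9.81 × 0.5039 = 32.131 N and the normal force is N = m₁g cos 30.26° = 55.079 N.
Kinetic friction opposes the crate's motion up the incline: f = μN = 0.25 × 55.079 = 13.770 N acting down the slope.
Newton's second law for the crate (up-slope positive): T − 32.131 − 13.770 = 6.5 a. For the hanging block (downward positive): 9 × 9.81 − T = 9 a.
Adding the two equations eliminates T: 42.389 = 15.5 a, so a = 2.7348 m/s².

2.735 m/s²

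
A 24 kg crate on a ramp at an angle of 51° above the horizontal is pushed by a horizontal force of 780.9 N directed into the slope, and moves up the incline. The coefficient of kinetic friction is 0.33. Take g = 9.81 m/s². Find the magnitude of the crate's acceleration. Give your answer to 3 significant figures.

2.47 m/s²

The horizontal push has components F cos 51° = 780.9 × 0.6293 = 491.420 N up the incline and F sin 51° = 780.9 × 0.7771 = 606.837 N pressing into the surface.
The normal force is therefore N = mg cos 51° + F sin 51° = 148.162 + 606.837 = 754.999 N, and kinetic friction down the slope is μN = 0.33 × 754.999 = 249.150 N.
Along the incline: F cos 51° − mg sin 51° − μN = ma, so 491.420 − 182.960 − 249.150 = 24 a, giving a = 2.4713 m/s².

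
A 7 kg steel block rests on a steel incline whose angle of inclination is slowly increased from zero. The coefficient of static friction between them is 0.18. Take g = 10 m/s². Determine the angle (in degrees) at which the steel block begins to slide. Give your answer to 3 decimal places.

10.204°

At the threshold of sliding, static friction is at its maximum μ_s N and exactly balances the weight component along the incline: mg sin θ = μ_s mg cos θ.
Hence tan θ = μ_s = 0.18, so θ = arctan(0.18) = 10.2040°.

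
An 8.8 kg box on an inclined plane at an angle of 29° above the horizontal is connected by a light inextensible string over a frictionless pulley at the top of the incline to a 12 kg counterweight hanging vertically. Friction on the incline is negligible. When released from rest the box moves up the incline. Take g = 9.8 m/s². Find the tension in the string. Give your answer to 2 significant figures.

74 N

For the box on the incline: the weight component along the slope is m₁g sin 29° = 8.8 × 9.8 × 0.4848 = 41.809 N and the normal force is N = m₁g cos 29° = 75.427 N.
Newton's second law for the box (up-slope positive): T − 41.809 = 8.8 a. For the hanging counterweight (downward positive): 12 × 9.8 − T = 12 a.
Adding the two equations eliminates T: 75.791 = 20.8 a, so a = 3.6438 m/s².
Then from the hanging counterweight's equation, T = 12 × (9.8 − 3.6438) = 73.874 N.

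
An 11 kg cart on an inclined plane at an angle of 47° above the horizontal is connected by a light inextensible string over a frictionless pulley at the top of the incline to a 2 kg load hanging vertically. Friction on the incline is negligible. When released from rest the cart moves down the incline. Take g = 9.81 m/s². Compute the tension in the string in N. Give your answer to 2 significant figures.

For the cart on the incline: the weight component along the slope is m₁g sin 47° = 11 × 9.81 × 0.7314 = 78.925 N and the normal force is N = m₁g cos 47° = 73.594 N.
Newton's second law for the cart (down-slope positive): 78.925 − T = 11 a. For the hanging load (upward positive): T − 2 × 9.81 = 2 a.
Adding the two equations eliminates T: 59.305 = 13 a, so a = 4.5619 m/s².
Then from the hanging load's equation, T = 2 × (9.81 + 4.5619) = 28.744 N.

29 N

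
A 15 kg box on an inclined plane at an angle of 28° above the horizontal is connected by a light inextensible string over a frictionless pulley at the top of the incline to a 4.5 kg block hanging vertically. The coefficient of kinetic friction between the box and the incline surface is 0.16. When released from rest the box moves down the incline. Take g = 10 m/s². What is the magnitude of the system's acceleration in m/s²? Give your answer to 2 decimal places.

0.22 m/s²

For the box on the incline: the weight component along the slope is m₁g sin 28° = 15 × 10 × 0.4695 = 70.425 N and the normal force is N = m₁g cos 28° = 132.442 N.
Kinetic friction opposes the box's motion down the incline: f = μN = 0.16 × 132.442 = 21.191 N acting up the slope.
Newton's second law for the box (down-slope positive): 70.425 − 21.191 − T = 15 a. For the hanging block (upward positive): T − 4.5 × 10 = 4.5 a.
Adding the two equations eliminates T: 4.234 = 19.5 a, so a = 0.2171 m/s².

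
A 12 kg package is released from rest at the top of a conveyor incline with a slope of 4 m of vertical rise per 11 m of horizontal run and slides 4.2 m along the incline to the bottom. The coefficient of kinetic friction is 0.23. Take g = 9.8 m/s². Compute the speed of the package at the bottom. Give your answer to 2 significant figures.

3.2 m/s

The weight component along the incline is mg sin 19.98° = 40.189 N and the normal force is N = mg cos 19.98° = 110.520 N.
Friction up the slope is f = μN = 0.23 × 110.520 = 25.420 N, so the net downslope force is 40.189 − 25.420 = 14.769 N and a = 14.769 / 12 = 1.2308 m/s².
Starting from rest over a distance of 4.2 m, v² = 2aL = 2 × 1.2308 × 4.2 = 10.3387, so v = 3.2154 m/s.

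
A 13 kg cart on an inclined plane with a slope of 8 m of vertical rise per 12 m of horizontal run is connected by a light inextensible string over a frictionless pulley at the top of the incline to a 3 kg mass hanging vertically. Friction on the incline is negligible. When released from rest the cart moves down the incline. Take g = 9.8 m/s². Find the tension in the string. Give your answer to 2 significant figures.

For the cart on the incline: the weight component along the slope is m₁g sin 33.69° = 13 × 9.8 × 0.5547 = 70.669 N and the normal force is N = m₁g cos 33.69° = 106.003 N.
Newton's second law for the cart (down-slope positive): 70.669 − T = 13 a. For the hanging mass (upward positive): T − 3 × 9.8 = 3 a.
Adding the two equations eliminates T: 41.269 = 16 a, so a = 2.5793 m/s².
Then from the hanging mass's equation, T = 3 × (9.8 + 2.5793) = 37.138 N.

37 N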